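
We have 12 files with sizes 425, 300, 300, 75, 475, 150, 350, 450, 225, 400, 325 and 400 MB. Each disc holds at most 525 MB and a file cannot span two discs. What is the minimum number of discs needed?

Total = 475 + 450 + 425 + 400 + 400 + 350 + 325 + 300 + 300 + 225 + 150 + 75 = 3875 MB.
Lower bound: ⌈3875/525⌉ = 8 discs.
Also, 9 files each exceed 525/2 MB, and no two of those can share a disc, so at least 9 discs are needed.
A packing using 9 discs:
  disc 1: 475 = 475
  disc 2: 450 + 75 = 525
  disc 3: 425 = 425
  disc 4: 400 = 400
  disc 5: 400 = 400
  disc 6: 350 + 150 = 500
  disc 7: 325 = 325
  disc 8: 300 + 225 = 525
  disc 9: 300 = 300
This matches the lower bound, so 9 is optimal.

9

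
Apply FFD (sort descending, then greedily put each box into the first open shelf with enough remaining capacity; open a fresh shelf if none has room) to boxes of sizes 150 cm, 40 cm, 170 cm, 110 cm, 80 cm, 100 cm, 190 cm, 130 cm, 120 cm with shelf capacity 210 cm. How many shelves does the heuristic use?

Sorted descending: 190, 170, 150, 130, 120, 110, 100, 80, 40.
  190 → shelf 1 (new)  [load 190/210]
  170 → shelf 2 (new)  [load 170/210]
  150 → shelf 3 (new)  [load 150/210]
  130 → shelf 4 (new)  [load 130/210]
  120 → shelf 5 (new)  [load 120/210]
  110 → shelf 6 (new)  [load 110/210]
  100 → shelf 6  [load 210/210]
  80 → shelf 4  [load 210/210]
  40 → shelf 2  [load 210/210]
6 shelves opened.

6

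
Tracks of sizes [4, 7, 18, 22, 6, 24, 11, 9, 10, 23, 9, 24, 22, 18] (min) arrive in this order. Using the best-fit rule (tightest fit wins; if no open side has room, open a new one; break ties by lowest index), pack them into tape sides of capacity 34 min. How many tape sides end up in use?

8

  4 → side 1 (new)  [load 4/34]
  7 → side 1  [load 11/34]
  18 → side 1  [load 29/34]
  22 → side 2 (new)  [load 22/34]
  6 → side 2  [load 28/34]
  24 → side 3 (new)  [load 24/34]
  11 → side 4 (new)  [load 11/34]
  9 → side 3  [load 33/34]
  10 → side 4  [load 21/34]
  23 → side 5 (new)  [load 23/34]
  9 → side 5  [load 32/34]
  24 → side 6 (new)  [load 24/34]
  22 → side 7 (new)  [load 22/34]
  18 → side 8 (new)  [load 18/34]
8 tape sides opened.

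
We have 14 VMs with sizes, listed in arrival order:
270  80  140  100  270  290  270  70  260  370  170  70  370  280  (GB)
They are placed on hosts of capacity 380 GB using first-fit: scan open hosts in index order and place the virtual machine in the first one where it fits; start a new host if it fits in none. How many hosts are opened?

10

  270 → host 1 (new)  [load 270/380]
  80 → host 1  [load 350/380]
  140 → host 2 (new)  [load 140/380]
  100 → host 2  [load 240/380]
  270 → host 3 (new)  [load 270/380]
  290 → host 4 (new)  [load 290/380]
  270 → host 5 (new)  [load 270/380]
  70 → host 2  [load 310/380]
  260 → host 6 (new)  [load 260/380]
  370 → host 7 (new)  [load 370/380]
  170 → host 8 (new)  [load 170/380]
  70 → host 2  [load 380/380]
  370 → host 9 (new)  [load 370/380]
  280 → host 10 (new)  [load 280/380]
10 hosts opened.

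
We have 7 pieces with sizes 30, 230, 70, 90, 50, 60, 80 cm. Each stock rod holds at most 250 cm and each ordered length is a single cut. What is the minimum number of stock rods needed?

Total = 230 + 90 + 80 + 70 + 60 + 50 + 30 = 610 cm.
Lower bound: ⌈610/250⌉ = 3 stock rods.
A packing using 3 stock rods:
  stock rod 1: 230 = 230
  stock rod 2: 90 + 80 + 70 = 240
  stock rod 3: 60 + 50 + 30 = 140
This matches the lower bound, so 3 is optimal.

3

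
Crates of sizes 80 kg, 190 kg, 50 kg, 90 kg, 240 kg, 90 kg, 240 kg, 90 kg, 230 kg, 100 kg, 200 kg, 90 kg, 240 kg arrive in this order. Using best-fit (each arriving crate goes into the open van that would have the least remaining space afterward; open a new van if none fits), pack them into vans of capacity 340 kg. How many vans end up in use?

6

  80 → van 1 (new)  [load 80/340]
  190 → van 1  [load 270/340]
  50 → van 1  [load 320/340]
  90 → van 2 (new)  [load 90/340]
  240 → van 2  [load 330/340]
  90 → van 3 (new)  [load 90/340]
  240 → van 3  [load 330/340]
  90 → van 4 (new)  [load 90/340]
  230 → van 4  [load 320/340]
  100 → van 5 (new)  [load 100/340]
  200 → van 5  [load 300/340]
  90 → van 6 (new)  [load 90/340]
  240 → van 6  [load 330/340]
6 vans opened.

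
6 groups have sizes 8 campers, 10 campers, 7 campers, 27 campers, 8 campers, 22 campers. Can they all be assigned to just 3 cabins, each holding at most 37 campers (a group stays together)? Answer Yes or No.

A valid assignment using 3 cabins:
  cabin 1: 27 + 10 = 37
  cabin 2: 22 + 8 + 7 = 37
  cabin 3: 8 = 8
Every load is within 37 campers, so 3 cabins suffice.

Yes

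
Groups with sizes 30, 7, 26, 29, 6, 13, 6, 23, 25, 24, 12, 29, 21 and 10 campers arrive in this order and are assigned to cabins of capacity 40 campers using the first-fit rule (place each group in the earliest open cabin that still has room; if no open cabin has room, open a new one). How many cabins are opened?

8

  30 → cabin 1 (new)  [load 30/40]
  7 → cabin 1  [load 37/40]
  26 → cabin 2 (new)  [load 26/40]
  29 → cabin 3 (new)  [load 29/40]
  6 → cabin 2  [load 32/40]
  13 → cabin 4 (new)  [load 13/40]
  6 → cabin 2  [load 38/40]
  23 → cabin 4  [load 36/40]
  25 → cabin 5 (new)  [load 25/40]
  24 → cabin 6 (new)  [load 24/40]
  12 → cabin 5  [load 37/40]
  29 → cabin 7 (new)  [load 29/40]
  21 → cabin 8 (new)  [load 21/40]
  10 → cabin 3  [load 39/40]
8 cabins opened.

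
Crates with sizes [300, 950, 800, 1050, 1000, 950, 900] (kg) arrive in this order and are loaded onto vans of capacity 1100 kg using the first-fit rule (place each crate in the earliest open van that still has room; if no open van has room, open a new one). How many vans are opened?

  300 → van 1 (new)  [load 300/1100]
  950 → van 2 (new)  [load 950/1100]
  800 → van 1  [load 1100/1100]
  1050 → van 3 (new)  [load 1050/1100]
  1000 → van 4 (new)  [load 1000/1100]
  950 → van 5 (new)  [load 950/1100]
  900 → van 6 (new)  [load 900/1100]
6 vans opened.

6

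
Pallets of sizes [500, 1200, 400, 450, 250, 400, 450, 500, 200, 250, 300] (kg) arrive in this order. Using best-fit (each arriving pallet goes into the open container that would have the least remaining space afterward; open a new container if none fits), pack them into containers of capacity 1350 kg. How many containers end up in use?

  500 → container 1 (new)  [load 500/1350]
  1200 → container 2 (new)  [load 1200/1350]
  400 → container 1  [load 900/1350]
  450 → container 1  [load 1350/1350]
  250 → container 3 (new)  [load 250/1350]
  400 → container 3  [load 650/1350]
  450 → container 3  [load 1100/1350]
  500 → container 4 (new)  [load 500/1350]
  200 → container 3  [load 1300/1350]
  250 → container 4  [load 750/1350]
  300 → container 4  [load 1050/1350]
4 containers opened.

4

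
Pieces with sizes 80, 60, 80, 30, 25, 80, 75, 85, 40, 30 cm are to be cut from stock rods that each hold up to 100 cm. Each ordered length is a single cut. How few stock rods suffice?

7

Total = 85 + 80 + 80 + 80 + 75 + 60 + 40 + 30 + 30 + 25 = 585 cm.
Lower bound: ⌈585/100⌉ = 6 stock rods.
A packing using 7 stock rods:
  stock rod 1: 85 = 85
  stock rod 2: 80 = 80
  stock rod 3: 80 = 80
  stock rod 4: 80 = 80
  stock rod 5: 75 + 25 = 100
  stock rod 6: 60 + 40 = 100
  stock rod 7: 30 + 30 = 60
No arrangement into 6 stock rods stays within capacity, so 7 is optimal.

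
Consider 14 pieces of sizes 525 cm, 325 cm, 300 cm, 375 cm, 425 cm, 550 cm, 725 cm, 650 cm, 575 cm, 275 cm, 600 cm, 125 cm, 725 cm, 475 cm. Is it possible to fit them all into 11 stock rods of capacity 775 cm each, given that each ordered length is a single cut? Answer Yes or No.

Yes

A valid assignment using 10 stock rods:
  stock rod 1: 725 = 725
  stock rod 2: 725 = 725
  stock rod 3: 650 + 125 = 775
  stock rod 4: 600 = 600
  stock rod 5: 575 = 575
  stock rod 6: 550 = 550
  stock rod 7: 525 = 525
  stock rod 8: 475 + 300 = 775
  stock rod 9: 425 + 325 = 750
  stock rod 10: 375 + 275 = 650
That uses only 10 ≤ 11, so 11 stock rods are enough.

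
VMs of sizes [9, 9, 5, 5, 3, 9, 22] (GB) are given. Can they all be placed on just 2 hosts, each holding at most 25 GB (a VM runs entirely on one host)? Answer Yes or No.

Total = 62 GB; ⌈62/25⌉ = 3.
At least 3 hosts are required, but only 2 are allowed.

No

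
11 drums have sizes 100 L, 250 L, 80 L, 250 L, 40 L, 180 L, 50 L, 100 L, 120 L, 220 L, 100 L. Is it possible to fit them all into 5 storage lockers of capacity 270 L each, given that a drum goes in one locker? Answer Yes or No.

No

Total = 1490 L; ⌈1490/270⌉ = 6.
At least 6 storage lockers are required, but only 5 are allowed.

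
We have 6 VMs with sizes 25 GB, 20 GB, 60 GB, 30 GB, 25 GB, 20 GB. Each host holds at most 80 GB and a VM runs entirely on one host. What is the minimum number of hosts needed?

3

Total = 60 + 30 + 25 + 25 + 20 + 20 = 180 GB.
Lower bound: ⌈180/80⌉ = 3 hosts.
A packing using 3 hosts:
  host 1: 60 + 20 = 80
  host 2: 30 + 25 + 25 = 80
  host 3: 20 = 20
This matches the lower bound, so 3 is optimal.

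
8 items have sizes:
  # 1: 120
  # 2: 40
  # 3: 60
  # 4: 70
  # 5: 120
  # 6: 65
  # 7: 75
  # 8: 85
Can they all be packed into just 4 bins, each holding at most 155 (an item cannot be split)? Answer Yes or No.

Total = 635; ⌈635/155⌉ = 5.
At least 5 bins are required, but only 4 are allowed.

No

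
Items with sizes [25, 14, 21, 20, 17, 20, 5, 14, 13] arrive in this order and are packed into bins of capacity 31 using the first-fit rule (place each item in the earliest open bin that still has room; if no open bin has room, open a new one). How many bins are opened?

  25 → bin 1 (new)  [load 25/31]
  14 → bin 2 (new)  [load 14/31]
  21 → bin 3 (new)  [load 21/31]
  20 → bin 4 (new)  [load 20/31]
  17 → bin 2  [load 31/31]
  20 → bin 5 (new)  [load 20/31]
  5 → bin 1  [load 30/31]
  14 → bin 6 (new)  [load 14/31]
  13 → bin 6  [load 27/31]
6 bins opened.

6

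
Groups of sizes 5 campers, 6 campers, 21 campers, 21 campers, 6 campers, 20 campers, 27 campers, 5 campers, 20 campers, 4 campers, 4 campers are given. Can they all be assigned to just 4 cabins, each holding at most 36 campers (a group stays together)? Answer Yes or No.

No

Total = 139 campers; ⌈139/36⌉ = 4.
5 groups each exceed half the capacity and cannot share a cabin, forcing at least 5 cabins.
At least 5 cabins are required, but only 4 are allowed.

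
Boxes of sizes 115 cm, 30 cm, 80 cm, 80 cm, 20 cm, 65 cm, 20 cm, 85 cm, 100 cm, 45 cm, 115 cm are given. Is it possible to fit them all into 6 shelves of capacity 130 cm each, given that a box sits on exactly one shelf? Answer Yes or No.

Total = 755 cm; ⌈755/130⌉ = 6.
The bound of 6 does not rule out 6, but exhaustive search shows no assignment into 6 shelves of capacity 130 cm exists — the minimum is 7.

No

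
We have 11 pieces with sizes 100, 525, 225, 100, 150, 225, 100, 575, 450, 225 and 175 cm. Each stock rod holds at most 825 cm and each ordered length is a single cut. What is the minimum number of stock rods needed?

4

Total = 575 + 525 + 450 + 225 + 225 + 225 + 175 + 150 + 100 + 100 + 100 = 2850 cm.
Lower bound: ⌈2850/825⌉ = 4 stock rods.
A packing using 4 stock rods:
  stock rod 1: 575 + 225 = 800
  stock rod 2: 525 + 225 = 750
  stock rod 3: 450 + 225 + 150 = 825
  stock rod 4: 175 + 100 + 100 + 100 = 475
This matches the lower bound, so 4 is optimal.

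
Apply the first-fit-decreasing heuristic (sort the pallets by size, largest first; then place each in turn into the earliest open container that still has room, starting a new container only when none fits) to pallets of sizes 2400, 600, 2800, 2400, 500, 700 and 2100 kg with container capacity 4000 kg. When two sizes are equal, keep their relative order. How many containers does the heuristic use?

4

Sorted descending: 2800, 2400, 2400, 2100, 700, 600, 500.
  2800 → container 1 (new)  [load 2800/4000]
  2400 → container 2 (new)  [load 2400/4000]
  2400 → container 3 (new)  [load 2400/4000]
  2100 → container 4 (new)  [load 2100/4000]
  700 → container 1  [load 3500/4000]
  600 → container 2  [load 3000/4000]
  500 → container 1  [load 4000/4000]
4 containers opened.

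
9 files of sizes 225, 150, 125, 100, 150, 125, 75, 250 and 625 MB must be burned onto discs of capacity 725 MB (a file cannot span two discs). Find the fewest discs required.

Total = 625 + 250 + 225 + 150 + 150 + 125 + 125 + 100 + 75 = 1825 MB.
Lower bound: ⌈1825/725⌉ = 3 discs.
A packing using 3 discs:
  disc 1: 625 + 100 = 725
  disc 2: 250 + 225 + 150 + 75 = 700
  disc 3: 150 + 125 + 125 = 400
This matches the lower bound, so 3 is optimal.

3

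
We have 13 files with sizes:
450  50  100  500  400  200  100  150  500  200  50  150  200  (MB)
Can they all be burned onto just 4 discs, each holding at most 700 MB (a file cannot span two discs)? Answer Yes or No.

No

Total = 3050 MB; ⌈3050/700⌉ = 5.
At least 5 discs are required, but only 4 are allowed.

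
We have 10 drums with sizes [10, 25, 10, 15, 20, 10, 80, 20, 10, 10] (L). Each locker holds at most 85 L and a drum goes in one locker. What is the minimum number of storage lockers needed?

3

Total = 80 + 25 + 20 + 20 + 15 + 10 + 10 + 10 + 10 + 10 = 210 L.
Lower bound: ⌈210/85⌉ = 3 storage lockers.
A packing using 3 storage lockers:
  locker 1: 80 = 80
  locker 2: 25 + 20 + 20 + 15 = 80
  locker 3: 10 + 10 + 10 + 10 + 10 = 50
This matches the lower bound, so 3 is optimal.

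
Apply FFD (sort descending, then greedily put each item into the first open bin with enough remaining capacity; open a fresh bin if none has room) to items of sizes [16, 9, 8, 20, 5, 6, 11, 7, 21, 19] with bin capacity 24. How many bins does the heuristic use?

Sorted descending: 21, 20, 19, 16, 11, 9, 8, 7, 6, 5.
  21 → bin 1 (new)  [load 21/24]
  20 → bin 2 (new)  [load 20/24]
  19 → bin 3 (new)  [load 19/24]
  16 → bin 4 (new)  [load 16/24]
  11 → bin 5 (new)  [load 11/24]
  9 → bin 5  [load 20/24]
  8 → bin 4  [load 24/24]
  7 → bin 6 (new)  [load 7/24]
  6 → bin 6  [load 13/24]
  5 → bin 3  [load 24/24]
6 bins opened.

6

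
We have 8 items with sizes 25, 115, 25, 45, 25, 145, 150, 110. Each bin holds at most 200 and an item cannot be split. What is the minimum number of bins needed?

Total = 150 + 145 + 115 + 110 + 45 + 25 + 25 + 25 = 640.
Lower bound: ⌈640/200⌉ = 4 bins.
A packing using 4 bins:
  bin 1: 150 + 45 = 195
  bin 2: 145 + 25 + 25 = 195
  bin 3: 115 + 25 = 140
  bin 4: 110 = 110
This matches the lower bound, so 4 is optimal.

4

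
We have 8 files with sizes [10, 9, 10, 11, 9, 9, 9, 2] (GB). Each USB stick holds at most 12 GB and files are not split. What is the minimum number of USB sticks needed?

Total = 11 + 10 + 10 + 9 + 9 + 9 + 9 + 2 = 69 GB.
Lower bound: ⌈69/12⌉ = 6 USB sticks.
Also, 7 files each exceed 6 GB, and no two of those can share a USB stick, so at least 7 USB sticks are needed.
A packing using 7 USB sticks:
  USB stick 1: 11 = 11
  USB stick 2: 10 + 2 = 12
  USB stick 3: 10 = 10
  USB stick 4: 9 = 9
  USB stick 5: 9 = 9
  USB stick 6: 9 = 9
  USB stick 7: 9 = 9
This matches the lower bound, so 7 is optimal.

7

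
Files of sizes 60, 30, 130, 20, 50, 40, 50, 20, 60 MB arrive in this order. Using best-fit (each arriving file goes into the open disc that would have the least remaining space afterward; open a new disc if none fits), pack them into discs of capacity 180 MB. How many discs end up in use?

3

  60 → disc 1 (new)  [load 60/180]
  30 → disc 1  [load 90/180]
  130 → disc 2 (new)  [load 130/180]
  20 → disc 2  [load 150/180]
  50 → disc 1  [load 140/180]
  40 → disc 1  [load 180/180]
  50 → disc 3 (new)  [load 50/180]
  20 → disc 2  [load 170/180]
  60 → disc 3  [load 110/180]
3 discs opened.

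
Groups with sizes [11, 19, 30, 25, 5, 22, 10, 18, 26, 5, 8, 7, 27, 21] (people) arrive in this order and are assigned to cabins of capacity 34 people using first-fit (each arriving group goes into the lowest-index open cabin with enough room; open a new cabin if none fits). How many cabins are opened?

8

  11 → cabin 1 (new)  [load 11/34]
  19 → cabin 1  [load 30/34]
  30 → cabin 2 (new)  [load 30/34]
  25 → cabin 3 (new)  [load 25/34]
  5 → cabin 3  [load 30/34]
  22 → cabin 4 (new)  [load 22/34]
  10 → cabin 4  [load 32/34]
  18 → cabin 5 (new)  [load 18/34]
  26 → cabin 6 (new)  [load 26/34]
  5 → cabin 5  [load 23/34]
  8 → cabin 5  [load 31/34]
  7 → cabin 6  [load 33/34]
  27 → cabin 7 (new)  [load 27/34]
  21 → cabin 8 (new)  [load 21/34]
8 cabins opened.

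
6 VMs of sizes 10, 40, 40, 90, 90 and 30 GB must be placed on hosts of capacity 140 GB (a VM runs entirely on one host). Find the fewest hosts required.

3

Total = 90 + 90 + 40 + 40 + 30 + 10 = 300 GB.
Lower bound: ⌈300/140⌉ = 3 hosts.
A packing using 3 hosts:
  host 1: 90 + 40 + 10 = 140
  host 2: 90 + 40 = 130
  host 3: 30 = 30
This matches the lower bound, so 3 is optimal.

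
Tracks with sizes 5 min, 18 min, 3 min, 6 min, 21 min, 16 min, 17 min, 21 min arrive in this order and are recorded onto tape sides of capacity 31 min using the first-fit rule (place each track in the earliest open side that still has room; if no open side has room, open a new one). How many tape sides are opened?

  5 → side 1 (new)  [load 5/31]
  18 → side 1  [load 23/31]
  3 → side 1  [load 26/31]
  6 → side 2 (new)  [load 6/31]
  21 → side 2  [load 27/31]
  16 → side 3 (new)  [load 16/31]
  17 → side 4 (new)  [load 17/31]
  21 → side 5 (new)  [load 21/31]
5 tape sides opened.

5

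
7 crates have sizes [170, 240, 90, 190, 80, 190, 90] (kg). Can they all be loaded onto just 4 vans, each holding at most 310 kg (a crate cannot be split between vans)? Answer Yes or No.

A valid assignment using 4 vans:
  van 1: 240 = 240
  van 2: 190 + 90 = 280
  van 3: 190 + 90 = 280
  van 4: 170 + 80 = 250
Every load is within 310 kg, so 4 vans suffice.

Yes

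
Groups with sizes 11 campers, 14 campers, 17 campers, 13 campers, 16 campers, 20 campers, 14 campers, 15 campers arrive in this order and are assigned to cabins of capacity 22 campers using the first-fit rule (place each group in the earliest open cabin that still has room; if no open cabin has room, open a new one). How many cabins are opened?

  11 → cabin 1 (new)  [load 11/22]
  14 → cabin 2 (new)  [load 14/22]
  17 → cabin 3 (new)  [load 17/22]
  13 → cabin 4 (new)  [load 13/22]
  16 → cabin 5 (new)  [load 16/22]
  20 → cabin 6 (new)  [load 20/22]
  14 → cabin 7 (new)  [load 14/22]
  15 → cabin 8 (new)  [load 15/22]
8 cabins opened.

8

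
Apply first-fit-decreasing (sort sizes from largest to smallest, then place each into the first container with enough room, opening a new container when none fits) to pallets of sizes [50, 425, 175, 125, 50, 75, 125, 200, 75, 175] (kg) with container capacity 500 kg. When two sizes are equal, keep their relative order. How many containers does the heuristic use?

3

Sorted descending: 425, 200, 175, 175, 125, 125, 75, 75, 50, 50.
  425 → container 1 (new)  [load 425/500]
  200 → container 2 (new)  [load 200/500]
  175 → container 2  [load 375/500]
  175 → container 3 (new)  [load 175/500]
  125 → container 2  [load 500/500]
  125 → container 3  [load 300/500]
  75 → container 1  [load 500/500]
  75 → container 3  [load 375/500]
  50 → container 3  [load 425/500]
  50 → container 3  [load 475/500]
3 containers opened.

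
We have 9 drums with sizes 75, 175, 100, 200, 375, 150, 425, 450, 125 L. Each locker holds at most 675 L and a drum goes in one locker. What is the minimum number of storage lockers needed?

4

Total = 450 + 425 + 375 + 200 + 175 + 150 + 125 + 100 + 75 = 2075 L.
Lower bound: ⌈2075/675⌉ = 4 storage lockers.
A packing using 4 storage lockers:
  locker 1: 450 + 200 = 650
  locker 2: 425 + 175 + 75 = 675
  locker 3: 375 + 150 + 125 = 650
  locker 4: 100 = 100
This matches the lower bound, so 4 is optimal.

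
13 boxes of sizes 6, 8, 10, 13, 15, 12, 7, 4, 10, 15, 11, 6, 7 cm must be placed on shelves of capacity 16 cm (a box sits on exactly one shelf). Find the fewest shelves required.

9

Total = 15 + 15 + 13 + 12 + 11 + 10 + 10 + 8 + 7 + 7 + 6 + 6 + 4 = 124 cm.
Lower bound: ⌈124/16⌉ = 8 shelves.
A packing using 9 shelves:
  shelf 1: 15 = 15
  shelf 2: 15 = 15
  shelf 3: 13 = 13
  shelf 4: 12 + 4 = 16
  shelf 5: 11 = 11
  shelf 6: 10 + 6 = 16
  shelf 7: 10 + 6 = 16
  shelf 8: 8 + 7 = 15
  shelf 9: 7 = 7
No arrangement into 8 shelves stays within capacity, so 9 is optimal.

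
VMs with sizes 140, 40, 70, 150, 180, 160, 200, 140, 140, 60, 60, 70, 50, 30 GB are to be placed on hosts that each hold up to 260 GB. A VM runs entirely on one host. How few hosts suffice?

Total = 200 + 180 + 160 + 150 + 140 + 140 + 140 + 70 + 70 + 60 + 60 + 50 + 40 + 30 = 1490 GB.
Lower bound: ⌈1490/260⌉ = 6 hosts.
Also, 7 VMs each exceed 130 GB, and no two of those can share a host, so at least 7 hosts are needed.
A packing using 7 hosts:
  host 1: 200 + 60 = 260
  host 2: 180 + 70 = 250
  host 3: 160 + 70 + 30 = 260
  host 4: 150 + 60 + 50 = 260
  host 5: 140 + 40 = 180
  host 6: 140 = 140
  host 7: 140 = 140
This matches the lower bound, so 7 is optimal.

7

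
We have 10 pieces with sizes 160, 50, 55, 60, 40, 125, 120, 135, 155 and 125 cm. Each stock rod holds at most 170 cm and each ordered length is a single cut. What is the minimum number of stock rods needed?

7

Total = 160 + 155 + 135 + 125 + 125 + 120 + 60 + 55 + 50 + 40 = 1025 cm.
Lower bound: ⌈1025/170⌉ = 7 stock rods.
A packing using 7 stock rods:
  stock rod 1: 160 = 160
  stock rod 2: 155 = 155
  stock rod 3: 135 = 135
  stock rod 4: 125 + 40 = 165
  stock rod 5: 125 = 125
  stock rod 6: 120 + 50 = 170
  stock rod 7: 60 + 55 = 115
This matches the lower bound, so 7 is optimal.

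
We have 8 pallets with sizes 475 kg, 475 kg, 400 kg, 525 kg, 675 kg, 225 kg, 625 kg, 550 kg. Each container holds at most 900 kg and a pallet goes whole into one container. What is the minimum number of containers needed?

Total = 675 + 625 + 550 + 525 + 475 + 475 + 400 + 225 = 3950 kg.
Lower bound: ⌈3950/900⌉ = 5 containers.
Also, 6 pallets each exceed 450 kg, and no two of those can share a container, so at least 6 containers are needed.
A packing using 6 containers:
  container 1: 675 + 225 = 900
  container 2: 625 = 625
  container 3: 550 = 550
  container 4: 525 = 525
  container 5: 475 + 400 = 875
  container 6: 475 = 475
This matches the lower bound, so 6 is optimal.

6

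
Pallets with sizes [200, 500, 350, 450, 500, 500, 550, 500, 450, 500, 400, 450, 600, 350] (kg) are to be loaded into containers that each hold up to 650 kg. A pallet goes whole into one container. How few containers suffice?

Total = 600 + 550 + 500 + 500 + 500 + 500 + 500 + 450 + 450 + 450 + 400 + 350 + 350 + 200 = 6300 kg.
Lower bound: ⌈6300/650⌉ = 10 containers.
Also, 13 pallets each exceed 325 kg, and no two of those can share a container, so at least 13 containers are needed.
A packing using 13 containers:
  container 1: 600 = 600
  container 2: 550 = 550
  container 3: 500 = 500
  container 4: 500 = 500
  container 5: 500 = 500
  container 6: 500 = 500
  container 7: 500 = 500
  container 8: 450 + 200 = 650
  container 9: 450 = 450
  container 10: 450 = 450
  container 11: 400 = 400
  container 12: 350 = 350
  container 13: 350 = 350
This matches the lower bound, so 13 is optimal.

13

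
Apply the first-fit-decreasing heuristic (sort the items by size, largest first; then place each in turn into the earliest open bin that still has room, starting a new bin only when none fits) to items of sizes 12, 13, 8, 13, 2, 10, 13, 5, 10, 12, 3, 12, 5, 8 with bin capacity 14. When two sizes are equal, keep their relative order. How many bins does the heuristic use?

10

Sorted descending: 13, 13, 13, 12, 12, 12, 10, 10, 8, 8, 5, 5, 3, 2.
  13 → bin 1 (new)  [load 13/14]
  13 → bin 2 (new)  [load 13/14]
  13 → bin 3 (new)  [load 13/14]
  12 → bin 4 (new)  [load 12/14]
  12 → bin 5 (new)  [load 12/14]
  12 → bin 6 (new)  [load 12/14]
  10 → bin 7 (new)  [load 10/14]
  10 → bin 8 (new)  [load 10/14]
  8 → bin 9 (new)  [load 8/14]
  8 → bin 10 (new)  [load 8/14]
  5 → bin 9  [load 13/14]
  5 → bin 10  [load 13/14]
  3 → bin 7  [load 13/14]
  2 → bin 4  [load 14/14]
10 bins opened.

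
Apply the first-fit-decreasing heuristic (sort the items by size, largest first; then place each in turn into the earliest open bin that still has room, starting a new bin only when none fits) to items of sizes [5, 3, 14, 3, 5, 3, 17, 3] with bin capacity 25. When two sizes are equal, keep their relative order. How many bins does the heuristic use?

3

Sorted descending: 17, 14, 5, 5, 3, 3, 3, 3.
  17 → bin 1 (new)  [load 17/25]
  14 → bin 2 (new)  [load 14/25]
  5 → bin 1  [load 22/25]
  5 → bin 2  [load 19/25]
  3 → bin 1  [load 25/25]
  3 → bin 2  [load 22/25]
  3 → bin 2  [load 25/25]
  3 → bin 3 (new)  [load 3/25]
3 bins opened.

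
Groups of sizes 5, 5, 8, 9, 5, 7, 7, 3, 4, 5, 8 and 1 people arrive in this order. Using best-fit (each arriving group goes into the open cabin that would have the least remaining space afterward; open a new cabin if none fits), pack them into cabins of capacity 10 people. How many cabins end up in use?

  5 → cabin 1 (new)  [load 5/10]
  5 → cabin 1  [load 10/10]
  8 → cabin 2 (new)  [load 8/10]
  9 → cabin 3 (new)  [load 9/10]
  5 → cabin 4 (new)  [load 5/10]
  7 → cabin 5 (new)  [load 7/10]
  7 → cabin 6 (new)  [load 7/10]
  3 → cabin 5  [load 10/10]
  4 → cabin 4  [load 9/10]
  5 → cabin 7 (new)  [load 5/10]
  8 → cabin 8 (new)  [load 8/10]
  1 → cabin 3  [load 10/10]
8 cabins opened.

8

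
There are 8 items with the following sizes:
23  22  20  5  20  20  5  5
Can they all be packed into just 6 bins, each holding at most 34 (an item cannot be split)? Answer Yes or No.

A valid assignment using 5 bins:
  bin 1: 23 + 5 + 5 = 33
  bin 2: 22 + 5 = 27
  bin 3: 20 = 20
  bin 4: 20 = 20
  bin 5: 20 = 20
That uses only 5 ≤ 6, so 6 bins are enough.

Yes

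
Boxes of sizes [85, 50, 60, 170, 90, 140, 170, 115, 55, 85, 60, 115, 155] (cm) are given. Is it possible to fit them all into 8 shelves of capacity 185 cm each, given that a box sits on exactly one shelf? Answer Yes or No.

Total = 1350 cm; ⌈1350/185⌉ = 8.
The bound of 8 does not rule out 8, but exhaustive search shows no assignment into 8 shelves of capacity 185 cm exists — the minimum is 9.

No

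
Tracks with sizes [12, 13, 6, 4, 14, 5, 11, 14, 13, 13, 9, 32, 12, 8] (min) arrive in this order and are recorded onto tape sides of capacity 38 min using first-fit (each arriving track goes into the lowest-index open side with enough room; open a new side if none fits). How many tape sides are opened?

5

  12 → side 1 (new)  [load 12/38]
  13 → side 1  [load 25/38]
  6 → side 1  [load 31/38]
  4 → side 1  [load 35/38]
  14 → side 2 (new)  [load 14/38]
  5 → side 2  [load 19/38]
  11 → side 2  [load 30/38]
  14 → side 3 (new)  [load 14/38]
  13 → side 3  [load 27/38]
  13 → side 4 (new)  [load 13/38]
  9 → side 3  [load 36/38]
  32 → side 5 (new)  [load 32/38]
  12 → side 4  [load 25/38]
  8 → side 2  [load 38/38]
5 tape sides opened.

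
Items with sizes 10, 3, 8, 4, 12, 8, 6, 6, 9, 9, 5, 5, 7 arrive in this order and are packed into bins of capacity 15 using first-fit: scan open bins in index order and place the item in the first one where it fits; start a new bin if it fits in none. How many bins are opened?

  10 → bin 1 (new)  [load 10/15]
  3 → bin 1  [load 13/15]
  8 → bin 2 (new)  [load 8/15]
  4 → bin 2  [load 12/15]
  12 → bin 3 (new)  [load 12/15]
  8 → bin 4 (new)  [load 8/15]
  6 → bin 4  [load 14/15]
  6 → bin 5 (new)  [load 6/15]
  9 → bin 5  [load 15/15]
  9 → bin 6 (new)  [load 9/15]
  5 → bin 6  [load 14/15]
  5 → bin 7 (new)  [load 5/15]
  7 → bin 7  [load 12/15]
7 bins opened.

7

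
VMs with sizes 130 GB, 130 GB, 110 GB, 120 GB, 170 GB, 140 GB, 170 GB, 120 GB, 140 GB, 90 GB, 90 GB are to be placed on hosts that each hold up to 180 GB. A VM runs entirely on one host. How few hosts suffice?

10

Total = 170 + 170 + 140 + 140 + 130 + 130 + 120 + 120 + 110 + 90 + 90 = 1410 GB.
Lower bound: ⌈1410/180⌉ = 8 hosts.
Also, 9 VMs each exceed 90 GB, and no two of those can share a host, so at least 9 hosts are needed.
A packing using 10 hosts:
  host 1: 170 = 170
  host 2: 170 = 170
  host 3: 140 = 140
  host 4: 140 = 140
  host 5: 130 = 130
  host 6: 130 = 130
  host 7: 120 = 120
  host 8: 120 = 120
  host 9: 110 = 110
  host 10: 90 + 90 = 180
No arrangement into 9 hosts stays within capacity, so 10 is optimal.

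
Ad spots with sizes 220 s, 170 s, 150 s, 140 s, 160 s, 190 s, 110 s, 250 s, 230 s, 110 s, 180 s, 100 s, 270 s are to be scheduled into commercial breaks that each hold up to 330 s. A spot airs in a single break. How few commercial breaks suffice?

Total = 270 + 250 + 230 + 220 + 190 + 180 + 170 + 160 + 150 + 140 + 110 + 110 + 100 = 2280 s.
Lower bound: ⌈2280/330⌉ = 7 commercial breaks.
A packing using 8 commercial breaks:
  break 1: 270 = 270
  break 2: 250 = 250
  break 3: 230 + 100 = 330
  break 4: 220 + 110 = 330
  break 5: 190 + 140 = 330
  break 6: 180 + 150 = 330
  break 7: 170 + 160 = 330
  break 8: 110 = 110
No arrangement into 7 commercial breaks stays within capacity, so 8 is optimal.

8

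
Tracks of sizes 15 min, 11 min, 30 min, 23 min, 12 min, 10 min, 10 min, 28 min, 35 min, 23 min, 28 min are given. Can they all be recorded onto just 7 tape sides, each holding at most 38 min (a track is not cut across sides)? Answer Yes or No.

A valid assignment using 7 tape sides:
  side 1: 35 = 35
  side 2: 30 = 30
  side 3: 28 + 10 = 38
  side 4: 28 + 10 = 38
  side 5: 23 + 15 = 38
  side 6: 23 + 12 = 35
  side 7: 11 = 11
Every load is within 38 min, so 7 tape sides suffice.

Yes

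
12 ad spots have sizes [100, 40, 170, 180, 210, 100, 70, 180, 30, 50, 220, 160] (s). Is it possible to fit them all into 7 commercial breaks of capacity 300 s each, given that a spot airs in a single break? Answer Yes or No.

Yes

A valid assignment using 6 commercial breaks:
  break 1: 220 + 70 = 290
  break 2: 210 + 50 + 40 = 300
  break 3: 180 + 100 = 280
  break 4: 180 + 100 = 280
  break 5: 170 + 30 = 200
  break 6: 160 = 160
That uses only 6 ≤ 7, so 7 commercial breaks are enough.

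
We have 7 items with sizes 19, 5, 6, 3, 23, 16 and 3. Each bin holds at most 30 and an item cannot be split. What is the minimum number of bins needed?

3

Total = 23 + 19 + 16 + 6 + 5 + 3 + 3 = 75.
Lower bound: ⌈75/30⌉ = 3 bins.
A packing using 3 bins:
  bin 1: 23 + 6 = 29
  bin 2: 19 + 5 + 3 + 3 = 30
  bin 3: 16 = 16
This matches the lower bound, so 3 is optimal.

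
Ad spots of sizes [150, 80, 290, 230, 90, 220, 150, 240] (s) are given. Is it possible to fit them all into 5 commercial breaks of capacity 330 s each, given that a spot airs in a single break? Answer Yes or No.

A valid assignment using 5 commercial breaks:
  break 1: 290 = 290
  break 2: 240 + 90 = 330
  break 3: 230 + 80 = 310
  break 4: 220 = 220
  break 5: 150 + 150 = 300
Every load is within 330 s, so 5 commercial breaks suffice.

Yes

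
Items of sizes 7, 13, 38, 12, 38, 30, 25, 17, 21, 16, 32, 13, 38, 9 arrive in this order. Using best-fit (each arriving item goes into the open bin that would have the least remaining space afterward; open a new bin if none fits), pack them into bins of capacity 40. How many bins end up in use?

  7 → bin 1 (new)  [load 7/40]
  13 → bin 1  [load 20/40]
  38 → bin 2 (new)  [load 38/40]
  12 → bin 1  [load 32/40]
  38 → bin 3 (new)  [load 38/40]
  30 → bin 4 (new)  [load 30/40]
  25 → bin 5 (new)  [load 25/40]
  17 → bin 6 (new)  [load 17/40]
  21 → bin 6  [load 38/40]
  16 → bin 7 (new)  [load 16/40]
  32 → bin 8 (new)  [load 32/40]
  13 → bin 5  [load 38/40]
  38 → bin 9 (new)  [load 38/40]
  9 → bin 4  [load 39/40]
9 bins opened.

9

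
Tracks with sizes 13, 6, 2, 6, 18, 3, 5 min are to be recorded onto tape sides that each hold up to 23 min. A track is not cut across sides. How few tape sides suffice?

3

Total = 18 + 13 + 6 + 6 + 5 + 3 + 2 = 53 min.
Lower bound: ⌈53/23⌉ = 3 tape sides.
A packing using 3 tape sides:
  side 1: 18 + 5 = 23
  side 2: 13 + 6 + 3 = 22
  side 3: 6 + 2 = 8
This matches the lower bound, so 3 is optimal.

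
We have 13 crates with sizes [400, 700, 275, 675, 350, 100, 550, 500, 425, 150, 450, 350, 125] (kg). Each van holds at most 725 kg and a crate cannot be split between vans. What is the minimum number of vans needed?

Total = 700 + 675 + 550 + 500 + 450 + 425 + 400 + 350 + 350 + 275 + 150 + 125 + 100 = 5050 kg.
Lower bound: ⌈5050/725⌉ = 7 vans.
A packing using 8 vans:
  van 1: 700 = 700
  van 2: 675 = 675
  van 3: 550 + 150 = 700
  van 4: 500 + 125 + 100 = 725
  van 5: 450 + 275 = 725
  van 6: 425 = 425
  van 7: 400 = 400
  van 8: 350 + 350 = 700
No arrangement into 7 vans stays within capacity, so 8 is optimal.

8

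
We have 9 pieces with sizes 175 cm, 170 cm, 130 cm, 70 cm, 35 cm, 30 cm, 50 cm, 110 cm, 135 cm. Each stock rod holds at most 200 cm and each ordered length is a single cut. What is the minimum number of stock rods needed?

Total = 175 + 170 + 135 + 130 + 110 + 70 + 50 + 35 + 30 = 905 cm.
Lower bound: ⌈905/200⌉ = 5 stock rods.
A packing using 5 stock rods:
  stock rod 1: 175 = 175
  stock rod 2: 170 + 30 = 200
  stock rod 3: 135 + 50 = 185
  stock rod 4: 130 + 70 = 200
  stock rod 5: 110 + 35 = 145
This matches the lower bound, so 5 is optimal.

5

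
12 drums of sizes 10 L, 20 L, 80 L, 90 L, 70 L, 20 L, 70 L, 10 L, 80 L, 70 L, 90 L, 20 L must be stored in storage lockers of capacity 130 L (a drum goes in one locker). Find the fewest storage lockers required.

7

Total = 90 + 90 + 80 + 80 + 70 + 70 + 70 + 20 + 20 + 20 + 10 + 10 = 630 L.
Lower bound: ⌈630/130⌉ = 5 storage lockers.
Also, 7 drums each exceed 65 L, and no two of those can share a locker, so at least 7 storage lockers are needed.
A packing using 7 storage lockers:
  locker 1: 90 + 20 + 20 = 130
  locker 2: 90 + 20 + 10 + 10 = 130
  locker 3: 80 = 80
  locker 4: 80 = 80
  locker 5: 70 = 70
  locker 6: 70 = 70
  locker 7: 70 = 70
This matches the lower bound, so 7 is optimal.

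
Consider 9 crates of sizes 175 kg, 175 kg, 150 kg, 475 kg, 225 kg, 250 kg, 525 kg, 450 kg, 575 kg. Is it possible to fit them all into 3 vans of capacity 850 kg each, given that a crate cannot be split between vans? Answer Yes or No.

Total = 3000 kg; ⌈3000/850⌉ = 4.
At least 4 vans are required, but only 3 are allowed.

No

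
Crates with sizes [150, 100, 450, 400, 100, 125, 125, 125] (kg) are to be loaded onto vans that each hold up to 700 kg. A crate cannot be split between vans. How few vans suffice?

3

Total = 450 + 400 + 150 + 125 + 125 + 125 + 100 + 100 = 1575 kg.
Lower bound: ⌈1575/700⌉ = 3 vans.
A packing using 3 vans:
  van 1: 450 + 150 + 100 = 700
  van 2: 400 + 125 + 125 = 650
  van 3: 125 + 100 = 225
This matches the lower bound, so 3 is optimal.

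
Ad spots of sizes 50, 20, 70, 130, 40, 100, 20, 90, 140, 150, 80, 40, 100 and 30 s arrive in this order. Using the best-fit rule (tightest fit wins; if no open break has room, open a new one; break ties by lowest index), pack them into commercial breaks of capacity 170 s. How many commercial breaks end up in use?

  50 → break 1 (new)  [load 50/170]
  20 → break 1  [load 70/170]
  70 → break 1  [load 140/170]
  130 → break 2 (new)  [load 130/170]
  40 → break 2  [load 170/170]
  100 → break 3 (new)  [load 100/170]
  20 → break 1  [load 160/170]
  90 → break 4 (new)  [load 90/170]
  140 → break 5 (new)  [load 140/170]
  150 → break 6 (new)  [load 150/170]
  80 → break 4  [load 170/170]
  40 → break 3  [load 140/170]
  100 → break 7 (new)  [load 100/170]
  30 → break 3  [load 170/170]
7 commercial breaks opened.

7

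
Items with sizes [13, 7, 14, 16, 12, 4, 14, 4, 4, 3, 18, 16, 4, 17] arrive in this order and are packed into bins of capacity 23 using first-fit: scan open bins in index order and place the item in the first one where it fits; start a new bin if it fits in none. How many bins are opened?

  13 → bin 1 (new)  [load 13/23]
  7 → bin 1  [load 20/23]
  14 → bin 2 (new)  [load 14/23]
  16 → bin 3 (new)  [load 16/23]
  12 → bin 4 (new)  [load 12/23]
  4 → bin 2  [load 18/23]
  14 → bin 5 (new)  [load 14/23]
  4 → bin 2  [load 22/23]
  4 → bin 3  [load 20/23]
  3 → bin 1  [load 23/23]
  18 → bin 6 (new)  [load 18/23]
  16 → bin 7 (new)  [load 16/23]
  4 → bin 4  [load 16/23]
  17 → bin 8 (new)  [load 17/23]
8 bins opened.

8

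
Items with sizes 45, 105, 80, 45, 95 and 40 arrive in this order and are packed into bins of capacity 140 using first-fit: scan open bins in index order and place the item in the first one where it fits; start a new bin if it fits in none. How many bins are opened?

4

  45 → bin 1 (new)  [load 45/140]
  105 → bin 2 (new)  [load 105/140]
  80 → bin 1  [load 125/140]
  45 → bin 3 (new)  [load 45/140]
  95 → bin 3  [load 140/140]
  40 → bin 4 (new)  [load 40/140]
4 bins opened.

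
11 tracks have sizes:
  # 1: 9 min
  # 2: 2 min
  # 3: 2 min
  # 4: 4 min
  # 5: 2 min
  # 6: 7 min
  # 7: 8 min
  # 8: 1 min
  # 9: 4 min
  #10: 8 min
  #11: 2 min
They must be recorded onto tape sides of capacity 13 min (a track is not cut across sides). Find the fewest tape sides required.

Total = 9 + 8 + 8 + 7 + 4 + 4 + 2 + 2 + 2 + 2 + 1 = 49 min.
Lower bound: ⌈49/13⌉ = 4 tape sides.
A packing using 4 tape sides:
  side 1: 9 + 4 = 13
  side 2: 8 + 4 + 1 = 13
  side 3: 8 + 2 + 2 = 12
  side 4: 7 + 2 + 2 = 11
This matches the lower bound, so 4 is optimal.

4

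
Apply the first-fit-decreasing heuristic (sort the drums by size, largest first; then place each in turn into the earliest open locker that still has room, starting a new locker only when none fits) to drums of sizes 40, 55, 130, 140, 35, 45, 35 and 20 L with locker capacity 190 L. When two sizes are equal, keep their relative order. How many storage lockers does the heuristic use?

Sorted descending: 140, 130, 55, 45, 40, 35, 35, 20.
  140 → locker 1 (new)  [load 140/190]
  130 → locker 2 (new)  [load 130/190]
  55 → locker 2  [load 185/190]
  45 → locker 1  [load 185/190]
  40 → locker 3 (new)  [load 40/190]
  35 → locker 3  [load 75/190]
  35 → locker 3  [load 110/190]
  20 → locker 3  [load 130/190]
3 storage lockers opened.

3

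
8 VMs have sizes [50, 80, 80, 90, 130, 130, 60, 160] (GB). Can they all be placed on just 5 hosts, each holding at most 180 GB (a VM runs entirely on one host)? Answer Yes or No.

Yes

A valid assignment using 5 hosts:
  host 1: 160 = 160
  host 2: 130 + 50 = 180
  host 3: 130 = 130
  host 4: 90 + 80 = 170
  host 5: 80 + 60 = 140
Every load is within 180 GB, so 5 hosts suffice.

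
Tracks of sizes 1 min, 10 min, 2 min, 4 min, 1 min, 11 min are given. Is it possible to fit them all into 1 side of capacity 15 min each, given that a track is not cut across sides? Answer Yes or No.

No

Total = 29 min; ⌈29/15⌉ = 2.
At least 2 tape sides are required, but only 1 is allowed.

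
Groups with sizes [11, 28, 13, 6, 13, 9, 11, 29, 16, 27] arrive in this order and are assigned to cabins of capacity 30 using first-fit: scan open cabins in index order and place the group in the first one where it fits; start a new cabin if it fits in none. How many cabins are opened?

6

  11 → cabin 1 (new)  [load 11/30]
  28 → cabin 2 (new)  [load 28/30]
  13 → cabin 1  [load 24/30]
  6 → cabin 1  [load 30/30]
  13 → cabin 3 (new)  [load 13/30]
  9 → cabin 3  [load 22/30]
  11 → cabin 4 (new)  [load 11/30]
  29 → cabin 5 (new)  [load 29/30]
  16 → cabin 4  [load 27/30]
  27 → cabin 6 (new)  [load 27/30]
6 cabins opened.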